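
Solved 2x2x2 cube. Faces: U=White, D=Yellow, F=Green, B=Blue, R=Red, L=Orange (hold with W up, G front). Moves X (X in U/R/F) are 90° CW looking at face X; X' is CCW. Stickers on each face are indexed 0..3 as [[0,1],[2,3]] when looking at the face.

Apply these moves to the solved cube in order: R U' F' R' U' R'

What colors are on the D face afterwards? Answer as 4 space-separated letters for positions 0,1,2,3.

Answer: B W Y R

Derivation:
After move 1 (R): R=RRRR U=WGWG F=GYGY D=YBYB B=WBWB
After move 2 (U'): U=GGWW F=OOGY R=GYRR B=RRWB L=WBOO
After move 3 (F'): F=OYOG U=GGGR R=BYYR D=BOYB L=WWOW
After move 4 (R'): R=YRBY U=GWGR F=OGOR D=BYYG B=BROB
After move 5 (U'): U=WRGG F=WWOR R=OGBY B=YROB L=BROW
After move 6 (R'): R=GYOB U=WOGY F=WROG D=BWYR B=GRYB
Query: D face = BWYR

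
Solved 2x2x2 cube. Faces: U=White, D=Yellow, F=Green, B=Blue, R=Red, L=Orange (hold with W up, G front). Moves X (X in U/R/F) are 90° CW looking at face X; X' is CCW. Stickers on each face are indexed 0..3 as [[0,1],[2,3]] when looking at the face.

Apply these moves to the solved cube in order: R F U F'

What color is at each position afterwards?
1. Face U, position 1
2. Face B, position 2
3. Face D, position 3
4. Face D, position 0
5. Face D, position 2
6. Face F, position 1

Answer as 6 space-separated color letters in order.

Answer: W W B G Y Y

Derivation:
After move 1 (R): R=RRRR U=WGWG F=GYGY D=YBYB B=WBWB
After move 2 (F): F=GGYY U=WGOO R=WRGR D=RRYB L=OYOB
After move 3 (U): U=OWOG F=WRYY R=WBGR B=OYWB L=GGOB
After move 4 (F'): F=RYWY U=OWWG R=RBRR D=GBYB L=GGOO
Query 1: U[1] = W
Query 2: B[2] = W
Query 3: D[3] = B
Query 4: D[0] = G
Query 5: D[2] = Y
Query 6: F[1] = Y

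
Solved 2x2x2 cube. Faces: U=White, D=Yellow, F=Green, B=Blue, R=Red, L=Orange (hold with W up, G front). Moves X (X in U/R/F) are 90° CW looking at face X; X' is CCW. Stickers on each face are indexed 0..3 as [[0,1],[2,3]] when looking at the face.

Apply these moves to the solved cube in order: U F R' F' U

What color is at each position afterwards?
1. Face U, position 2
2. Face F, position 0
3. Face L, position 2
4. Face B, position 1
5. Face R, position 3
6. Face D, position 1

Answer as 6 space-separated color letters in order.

After move 1 (U): U=WWWW F=RRGG R=BBRR B=OOBB L=GGOO
After move 2 (F): F=GRGR U=WWOG R=WBWR D=RBYY L=GYOY
After move 3 (R'): R=BRWW U=WBOO F=GWGG D=RRYR B=YOBB
After move 4 (F'): F=WGGG U=WBBW R=RRRW D=YYYR L=GOOO
After move 5 (U): U=BWWB F=RRGG R=YORW B=GOBB L=WGOO
Query 1: U[2] = W
Query 2: F[0] = R
Query 3: L[2] = O
Query 4: B[1] = O
Query 5: R[3] = W
Query 6: D[1] = Y

Answer: W R O O W Y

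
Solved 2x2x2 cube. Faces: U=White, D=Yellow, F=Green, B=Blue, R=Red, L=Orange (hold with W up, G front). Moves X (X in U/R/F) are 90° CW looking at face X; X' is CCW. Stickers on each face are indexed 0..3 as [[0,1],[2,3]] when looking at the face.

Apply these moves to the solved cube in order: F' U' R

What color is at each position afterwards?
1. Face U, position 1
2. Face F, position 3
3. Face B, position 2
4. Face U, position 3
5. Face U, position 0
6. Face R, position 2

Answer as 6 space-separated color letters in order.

Answer: W Y R G W R

Derivation:
After move 1 (F'): F=GGGG U=WWRR R=YRYR D=OOYY L=OWOW
After move 2 (U'): U=WRWR F=OWGG R=GGYR B=YRBB L=BBOW
After move 3 (R): R=YGRG U=WWWG F=OOGY D=OBYY B=RRRB
Query 1: U[1] = W
Query 2: F[3] = Y
Query 3: B[2] = R
Query 4: U[3] = G
Query 5: U[0] = W
Query 6: R[2] = R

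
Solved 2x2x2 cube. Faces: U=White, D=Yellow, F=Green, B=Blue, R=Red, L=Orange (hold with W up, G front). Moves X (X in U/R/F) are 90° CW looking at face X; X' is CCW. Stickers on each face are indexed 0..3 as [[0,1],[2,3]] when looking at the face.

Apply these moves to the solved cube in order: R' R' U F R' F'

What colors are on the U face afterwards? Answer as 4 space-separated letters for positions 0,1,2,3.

Answer: W G B Y

Derivation:
After move 1 (R'): R=RRRR U=WBWB F=GWGW D=YGYG B=YBYB
After move 2 (R'): R=RRRR U=WYWY F=GBGB D=YWYW B=GBGB
After move 3 (U): U=WWYY F=RRGB R=GBRR B=OOGB L=GBOO
After move 4 (F): F=GRBR U=WWOB R=YBYR D=RGYW L=GYOW
After move 5 (R'): R=BRYY U=WGOO F=GWBB D=RRYR B=WOGB
After move 6 (F'): F=WBGB U=WGBY R=RRRY D=YWYR L=GOOO
Query: U face = WGBY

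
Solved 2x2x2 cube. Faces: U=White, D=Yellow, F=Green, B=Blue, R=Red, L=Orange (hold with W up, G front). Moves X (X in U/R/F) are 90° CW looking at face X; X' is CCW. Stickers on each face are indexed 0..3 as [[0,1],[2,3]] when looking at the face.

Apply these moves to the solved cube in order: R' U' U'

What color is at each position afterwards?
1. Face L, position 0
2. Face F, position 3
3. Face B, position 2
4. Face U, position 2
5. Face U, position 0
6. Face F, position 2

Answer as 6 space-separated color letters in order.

Answer: R W Y B B G

Derivation:
After move 1 (R'): R=RRRR U=WBWB F=GWGW D=YGYG B=YBYB
After move 2 (U'): U=BBWW F=OOGW R=GWRR B=RRYB L=YBOO
After move 3 (U'): U=BWBW F=YBGW R=OORR B=GWYB L=RROO
Query 1: L[0] = R
Query 2: F[3] = W
Query 3: B[2] = Y
Query 4: U[2] = B
Query 5: U[0] = B
Query 6: F[2] = G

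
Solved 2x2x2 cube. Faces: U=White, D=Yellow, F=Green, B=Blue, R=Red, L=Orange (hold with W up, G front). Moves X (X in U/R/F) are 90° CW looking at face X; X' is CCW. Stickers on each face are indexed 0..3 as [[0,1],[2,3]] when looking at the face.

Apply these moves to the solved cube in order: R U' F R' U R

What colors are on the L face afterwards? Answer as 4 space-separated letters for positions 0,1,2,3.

Answer: G G O B

Derivation:
After move 1 (R): R=RRRR U=WGWG F=GYGY D=YBYB B=WBWB
After move 2 (U'): U=GGWW F=OOGY R=GYRR B=RRWB L=WBOO
After move 3 (F): F=GOYO U=GGOB R=WYWR D=RGYB L=WYOB
After move 4 (R'): R=YRWW U=GWOR F=GGYB D=ROYO B=BRGB
After move 5 (U): U=OGRW F=YRYB R=BRWW B=WYGB L=GGOB
After move 6 (R): R=WBWR U=ORRB F=YOYO D=RGYW B=WYGB
Query: L face = GGOB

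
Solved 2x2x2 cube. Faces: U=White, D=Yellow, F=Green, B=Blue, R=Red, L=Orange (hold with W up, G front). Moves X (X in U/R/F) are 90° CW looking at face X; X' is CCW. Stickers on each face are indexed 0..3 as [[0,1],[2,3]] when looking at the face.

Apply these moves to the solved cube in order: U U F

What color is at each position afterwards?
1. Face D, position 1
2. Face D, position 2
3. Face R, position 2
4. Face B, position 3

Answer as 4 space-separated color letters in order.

Answer: O Y W B

Derivation:
After move 1 (U): U=WWWW F=RRGG R=BBRR B=OOBB L=GGOO
After move 2 (U): U=WWWW F=BBGG R=OORR B=GGBB L=RROO
After move 3 (F): F=GBGB U=WWOR R=WOWR D=ROYY L=RYOY
Query 1: D[1] = O
Query 2: D[2] = Y
Query 3: R[2] = W
Query 4: B[3] = B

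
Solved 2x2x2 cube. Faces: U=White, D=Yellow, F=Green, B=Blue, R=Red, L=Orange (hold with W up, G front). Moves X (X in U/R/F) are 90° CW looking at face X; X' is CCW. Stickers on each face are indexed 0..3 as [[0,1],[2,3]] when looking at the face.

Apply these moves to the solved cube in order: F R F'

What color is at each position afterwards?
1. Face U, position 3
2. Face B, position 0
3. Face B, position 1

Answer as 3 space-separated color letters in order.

After move 1 (F): F=GGGG U=WWOO R=WRWR D=RRYY L=OYOY
After move 2 (R): R=WWRR U=WGOG F=GRGY D=RBYB B=OBWB
After move 3 (F'): F=RYGG U=WGWR R=BWRR D=YYYB L=OGOO
Query 1: U[3] = R
Query 2: B[0] = O
Query 3: B[1] = B

Answer: R O B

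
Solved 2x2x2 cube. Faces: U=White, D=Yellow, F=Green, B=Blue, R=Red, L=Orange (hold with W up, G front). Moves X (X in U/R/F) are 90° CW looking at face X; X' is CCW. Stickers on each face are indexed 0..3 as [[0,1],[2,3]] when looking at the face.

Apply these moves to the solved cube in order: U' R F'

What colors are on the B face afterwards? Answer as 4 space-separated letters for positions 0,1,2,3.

Answer: W R W B

Derivation:
After move 1 (U'): U=WWWW F=OOGG R=GGRR B=RRBB L=BBOO
After move 2 (R): R=RGRG U=WOWG F=OYGY D=YBYR B=WRWB
After move 3 (F'): F=YYOG U=WORR R=BGYG D=BOYR L=BGOW
Query: B face = WRWB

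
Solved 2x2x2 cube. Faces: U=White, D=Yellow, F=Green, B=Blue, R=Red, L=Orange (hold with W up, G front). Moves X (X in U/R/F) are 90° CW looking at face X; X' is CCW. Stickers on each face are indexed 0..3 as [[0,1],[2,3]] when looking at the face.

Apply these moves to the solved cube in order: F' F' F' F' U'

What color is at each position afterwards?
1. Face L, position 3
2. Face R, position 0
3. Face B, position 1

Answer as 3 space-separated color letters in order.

After move 1 (F'): F=GGGG U=WWRR R=YRYR D=OOYY L=OWOW
After move 2 (F'): F=GGGG U=WWYY R=OROR D=WWYY L=OROR
After move 3 (F'): F=GGGG U=WWOO R=WRWR D=RRYY L=OYOY
After move 4 (F'): F=GGGG U=WWWW R=RRRR D=YYYY L=OOOO
After move 5 (U'): U=WWWW F=OOGG R=GGRR B=RRBB L=BBOO
Query 1: L[3] = O
Query 2: R[0] = G
Query 3: B[1] = R

Answer: O G R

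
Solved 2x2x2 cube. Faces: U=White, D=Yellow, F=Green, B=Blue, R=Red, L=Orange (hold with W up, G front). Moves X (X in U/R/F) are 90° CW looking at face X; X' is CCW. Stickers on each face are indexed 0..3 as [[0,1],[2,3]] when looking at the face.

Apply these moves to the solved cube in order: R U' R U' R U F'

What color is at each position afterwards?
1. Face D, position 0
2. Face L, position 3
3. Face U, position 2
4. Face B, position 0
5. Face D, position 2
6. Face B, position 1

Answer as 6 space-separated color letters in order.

After move 1 (R): R=RRRR U=WGWG F=GYGY D=YBYB B=WBWB
After move 2 (U'): U=GGWW F=OOGY R=GYRR B=RRWB L=WBOO
After move 3 (R): R=RGRY U=GOWY F=OBGB D=YWYR B=WRGB
After move 4 (U'): U=OYGW F=WBGB R=OBRY B=RGGB L=WROO
After move 5 (R): R=ROYB U=OBGB F=WWGR D=YGYR B=WGYB
After move 6 (U): U=GOBB F=ROGR R=WGYB B=WRYB L=WWOO
After move 7 (F'): F=ORRG U=GOWY R=GGYB D=WOYR L=WBOB
Query 1: D[0] = W
Query 2: L[3] = B
Query 3: U[2] = W
Query 4: B[0] = W
Query 5: D[2] = Y
Query 6: B[1] = R

Answer: W B W W Y R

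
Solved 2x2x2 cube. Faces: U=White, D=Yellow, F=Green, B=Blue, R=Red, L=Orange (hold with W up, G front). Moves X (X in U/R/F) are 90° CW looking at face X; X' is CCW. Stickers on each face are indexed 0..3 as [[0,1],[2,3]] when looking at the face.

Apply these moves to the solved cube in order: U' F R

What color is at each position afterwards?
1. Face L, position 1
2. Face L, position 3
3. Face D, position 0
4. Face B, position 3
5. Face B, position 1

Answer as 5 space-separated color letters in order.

Answer: Y Y R B R

Derivation:
After move 1 (U'): U=WWWW F=OOGG R=GGRR B=RRBB L=BBOO
After move 2 (F): F=GOGO U=WWOB R=WGWR D=RGYY L=BYOY
After move 3 (R): R=WWRG U=WOOO F=GGGY D=RBYR B=BRWB
Query 1: L[1] = Y
Query 2: L[3] = Y
Query 3: D[0] = R
Query 4: B[3] = B
Query 5: B[1] = R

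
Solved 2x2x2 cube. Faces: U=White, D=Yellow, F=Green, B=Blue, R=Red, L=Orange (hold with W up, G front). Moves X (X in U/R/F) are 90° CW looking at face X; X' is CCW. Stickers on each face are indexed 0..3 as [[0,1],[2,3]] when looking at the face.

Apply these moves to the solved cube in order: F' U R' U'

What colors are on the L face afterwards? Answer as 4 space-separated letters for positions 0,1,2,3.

After move 1 (F'): F=GGGG U=WWRR R=YRYR D=OOYY L=OWOW
After move 2 (U): U=RWRW F=YRGG R=BBYR B=OWBB L=GGOW
After move 3 (R'): R=BRBY U=RBRO F=YWGW D=ORYG B=YWOB
After move 4 (U'): U=BORR F=GGGW R=YWBY B=BROB L=YWOW
Query: L face = YWOW

Answer: Y W O W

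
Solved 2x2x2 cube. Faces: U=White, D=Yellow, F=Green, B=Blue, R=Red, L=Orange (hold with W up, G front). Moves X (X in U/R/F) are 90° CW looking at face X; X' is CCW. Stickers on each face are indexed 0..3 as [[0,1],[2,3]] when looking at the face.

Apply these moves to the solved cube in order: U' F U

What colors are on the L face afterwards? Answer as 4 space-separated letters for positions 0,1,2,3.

After move 1 (U'): U=WWWW F=OOGG R=GGRR B=RRBB L=BBOO
After move 2 (F): F=GOGO U=WWOB R=WGWR D=RGYY L=BYOY
After move 3 (U): U=OWBW F=WGGO R=RRWR B=BYBB L=GOOY
Query: L face = GOOY

Answer: G O O Y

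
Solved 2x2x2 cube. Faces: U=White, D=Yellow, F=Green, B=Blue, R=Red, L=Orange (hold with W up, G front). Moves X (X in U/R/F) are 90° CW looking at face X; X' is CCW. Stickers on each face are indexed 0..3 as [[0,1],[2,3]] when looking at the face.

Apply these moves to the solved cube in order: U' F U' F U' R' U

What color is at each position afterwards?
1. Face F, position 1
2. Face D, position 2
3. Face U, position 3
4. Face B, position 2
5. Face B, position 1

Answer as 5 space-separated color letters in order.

Answer: R Y B G G

Derivation:
After move 1 (U'): U=WWWW F=OOGG R=GGRR B=RRBB L=BBOO
After move 2 (F): F=GOGO U=WWOB R=WGWR D=RGYY L=BYOY
After move 3 (U'): U=WBWO F=BYGO R=GOWR B=WGBB L=RROY
After move 4 (F): F=GBOY U=WBYR R=WOOR D=WGYY L=RROG
After move 5 (U'): U=BRWY F=RROY R=GBOR B=WOBB L=WGOG
After move 6 (R'): R=BRGO U=BBWW F=RROY D=WRYY B=YOGB
After move 7 (U): U=WBWB F=BROY R=YOGO B=WGGB L=RROG
Query 1: F[1] = R
Query 2: D[2] = Y
Query 3: U[3] = B
Query 4: B[2] = G
Query 5: B[1] = G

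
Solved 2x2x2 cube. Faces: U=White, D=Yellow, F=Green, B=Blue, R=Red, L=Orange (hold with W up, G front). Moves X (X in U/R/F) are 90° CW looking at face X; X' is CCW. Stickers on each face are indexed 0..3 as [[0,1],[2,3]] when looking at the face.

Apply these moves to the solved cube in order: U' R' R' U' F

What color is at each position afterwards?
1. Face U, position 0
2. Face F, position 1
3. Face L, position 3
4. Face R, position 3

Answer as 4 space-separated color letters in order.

After move 1 (U'): U=WWWW F=OOGG R=GGRR B=RRBB L=BBOO
After move 2 (R'): R=GRGR U=WBWR F=OWGW D=YOYG B=YRYB
After move 3 (R'): R=RRGG U=WYWY F=OBGR D=YWYW B=GROB
After move 4 (U'): U=YYWW F=BBGR R=OBGG B=RROB L=GROO
After move 5 (F): F=GBRB U=YYOR R=WBWG D=GOYW L=GYOW
Query 1: U[0] = Y
Query 2: F[1] = B
Query 3: L[3] = W
Query 4: R[3] = G

Answer: Y B W G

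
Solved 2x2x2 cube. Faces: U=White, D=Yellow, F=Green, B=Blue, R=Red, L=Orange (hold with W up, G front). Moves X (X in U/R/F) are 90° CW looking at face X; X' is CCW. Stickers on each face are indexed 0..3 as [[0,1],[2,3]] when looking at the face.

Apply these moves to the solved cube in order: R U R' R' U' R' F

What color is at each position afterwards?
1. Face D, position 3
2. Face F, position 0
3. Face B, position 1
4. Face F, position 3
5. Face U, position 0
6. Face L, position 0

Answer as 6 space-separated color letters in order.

After move 1 (R): R=RRRR U=WGWG F=GYGY D=YBYB B=WBWB
After move 2 (U): U=WWGG F=RRGY R=WBRR B=OOWB L=GYOO
After move 3 (R'): R=BRWR U=WWGO F=RWGG D=YRYY B=BOBB
After move 4 (R'): R=RRBW U=WBGB F=RWGO D=YWYG B=YORB
After move 5 (U'): U=BBWG F=GYGO R=RWBW B=RRRB L=YOOO
After move 6 (R'): R=WWRB U=BRWR F=GBGG D=YYYO B=GRWB
After move 7 (F): F=GGGB U=BROO R=WWRB D=RWYO L=YYOY
Query 1: D[3] = O
Query 2: F[0] = G
Query 3: B[1] = R
Query 4: F[3] = B
Query 5: U[0] = B
Query 6: L[0] = Y

Answer: O G R B B Y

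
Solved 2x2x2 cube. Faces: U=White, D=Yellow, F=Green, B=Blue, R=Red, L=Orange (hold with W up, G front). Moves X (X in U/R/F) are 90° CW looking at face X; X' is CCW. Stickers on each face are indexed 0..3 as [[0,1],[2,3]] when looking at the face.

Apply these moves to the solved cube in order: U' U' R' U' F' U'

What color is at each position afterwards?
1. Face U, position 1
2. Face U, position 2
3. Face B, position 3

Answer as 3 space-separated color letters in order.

Answer: O B B

Derivation:
After move 1 (U'): U=WWWW F=OOGG R=GGRR B=RRBB L=BBOO
After move 2 (U'): U=WWWW F=BBGG R=OORR B=GGBB L=RROO
After move 3 (R'): R=OROR U=WBWG F=BWGW D=YBYG B=YGYB
After move 4 (U'): U=BGWW F=RRGW R=BWOR B=ORYB L=YGOO
After move 5 (F'): F=RWRG U=BGBO R=BWYR D=GOYG L=YWOW
After move 6 (U'): U=GOBB F=YWRG R=RWYR B=BWYB L=OROW
Query 1: U[1] = O
Query 2: U[2] = B
Query 3: B[3] = B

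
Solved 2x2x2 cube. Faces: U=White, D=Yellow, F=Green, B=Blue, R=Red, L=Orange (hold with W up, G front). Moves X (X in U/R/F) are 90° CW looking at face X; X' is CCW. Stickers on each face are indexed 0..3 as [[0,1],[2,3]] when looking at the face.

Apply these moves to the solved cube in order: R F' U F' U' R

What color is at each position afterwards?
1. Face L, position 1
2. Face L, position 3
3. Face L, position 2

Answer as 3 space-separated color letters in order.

Answer: G R O

Derivation:
After move 1 (R): R=RRRR U=WGWG F=GYGY D=YBYB B=WBWB
After move 2 (F'): F=YYGG U=WGRR R=BRYR D=OOYB L=OGOW
After move 3 (U): U=RWRG F=BRGG R=WBYR B=OGWB L=YYOW
After move 4 (F'): F=RGBG U=RWWY R=OBOR D=YWYB L=YGOR
After move 5 (U'): U=WYRW F=YGBG R=RGOR B=OBWB L=OGOR
After move 6 (R): R=ORRG U=WGRG F=YWBB D=YWYO B=WBYB
Query 1: L[1] = G
Query 2: L[3] = R
Query 3: L[2] = O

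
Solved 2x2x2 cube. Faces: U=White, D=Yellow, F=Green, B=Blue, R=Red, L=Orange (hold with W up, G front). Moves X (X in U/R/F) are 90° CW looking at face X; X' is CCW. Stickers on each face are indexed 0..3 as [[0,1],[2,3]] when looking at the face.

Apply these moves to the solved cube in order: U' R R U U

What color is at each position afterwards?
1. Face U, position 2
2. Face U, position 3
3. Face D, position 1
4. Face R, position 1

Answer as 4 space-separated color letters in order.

Answer: Y W W B

Derivation:
After move 1 (U'): U=WWWW F=OOGG R=GGRR B=RRBB L=BBOO
After move 2 (R): R=RGRG U=WOWG F=OYGY D=YBYR B=WRWB
After move 3 (R): R=RRGG U=WYWY F=OBGR D=YWYW B=GROB
After move 4 (U): U=WWYY F=RRGR R=GRGG B=BBOB L=OBOO
After move 5 (U): U=YWYW F=GRGR R=BBGG B=OBOB L=RROO
Query 1: U[2] = Y
Query 2: U[3] = W
Query 3: D[1] = W
Query 4: R[1] = B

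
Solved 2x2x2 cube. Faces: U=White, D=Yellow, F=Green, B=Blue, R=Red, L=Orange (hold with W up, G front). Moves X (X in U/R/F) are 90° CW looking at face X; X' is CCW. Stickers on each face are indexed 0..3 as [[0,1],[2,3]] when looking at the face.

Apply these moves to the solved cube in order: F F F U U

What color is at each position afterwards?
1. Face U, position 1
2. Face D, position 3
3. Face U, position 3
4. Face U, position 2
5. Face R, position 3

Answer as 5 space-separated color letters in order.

After move 1 (F): F=GGGG U=WWOO R=WRWR D=RRYY L=OYOY
After move 2 (F): F=GGGG U=WWYY R=OROR D=WWYY L=OROR
After move 3 (F): F=GGGG U=WWRR R=YRYR D=OOYY L=OWOW
After move 4 (U): U=RWRW F=YRGG R=BBYR B=OWBB L=GGOW
After move 5 (U): U=RRWW F=BBGG R=OWYR B=GGBB L=YROW
Query 1: U[1] = R
Query 2: D[3] = Y
Query 3: U[3] = W
Query 4: U[2] = W
Query 5: R[3] = R

Answer: R Y W W R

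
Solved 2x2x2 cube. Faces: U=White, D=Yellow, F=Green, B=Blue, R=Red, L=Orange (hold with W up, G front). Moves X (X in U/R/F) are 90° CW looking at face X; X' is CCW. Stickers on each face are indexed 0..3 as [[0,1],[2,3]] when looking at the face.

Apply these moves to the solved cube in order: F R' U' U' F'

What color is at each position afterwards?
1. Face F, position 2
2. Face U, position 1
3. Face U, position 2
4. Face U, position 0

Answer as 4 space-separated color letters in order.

After move 1 (F): F=GGGG U=WWOO R=WRWR D=RRYY L=OYOY
After move 2 (R'): R=RRWW U=WBOB F=GWGO D=RGYG B=YBRB
After move 3 (U'): U=BBWO F=OYGO R=GWWW B=RRRB L=YBOY
After move 4 (U'): U=BOBW F=YBGO R=OYWW B=GWRB L=RROY
After move 5 (F'): F=BOYG U=BOOW R=GYRW D=RYYG L=RWOB
Query 1: F[2] = Y
Query 2: U[1] = O
Query 3: U[2] = O
Query 4: U[0] = B

Answer: Y O O B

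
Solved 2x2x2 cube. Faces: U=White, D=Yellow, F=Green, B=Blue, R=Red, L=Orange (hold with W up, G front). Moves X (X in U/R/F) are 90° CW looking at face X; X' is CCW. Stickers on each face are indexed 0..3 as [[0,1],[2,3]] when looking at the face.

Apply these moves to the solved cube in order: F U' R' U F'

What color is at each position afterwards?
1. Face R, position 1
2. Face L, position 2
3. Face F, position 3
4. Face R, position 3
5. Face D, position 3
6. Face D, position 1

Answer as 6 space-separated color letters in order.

After move 1 (F): F=GGGG U=WWOO R=WRWR D=RRYY L=OYOY
After move 2 (U'): U=WOWO F=OYGG R=GGWR B=WRBB L=BBOY
After move 3 (R'): R=GRGW U=WBWW F=OOGO D=RYYG B=YRRB
After move 4 (U): U=WWWB F=GRGO R=YRGW B=BBRB L=OOOY
After move 5 (F'): F=ROGG U=WWYG R=YRRW D=OYYG L=OBOW
Query 1: R[1] = R
Query 2: L[2] = O
Query 3: F[3] = G
Query 4: R[3] = W
Query 5: D[3] = G
Query 6: D[1] = Y

Answer: R O G W G Y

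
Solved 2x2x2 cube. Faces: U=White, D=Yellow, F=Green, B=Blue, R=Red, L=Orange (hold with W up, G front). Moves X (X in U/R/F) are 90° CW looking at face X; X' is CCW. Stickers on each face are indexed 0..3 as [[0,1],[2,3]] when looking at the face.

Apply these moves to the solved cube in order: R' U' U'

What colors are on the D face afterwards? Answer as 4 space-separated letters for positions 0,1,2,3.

Answer: Y G Y G

Derivation:
After move 1 (R'): R=RRRR U=WBWB F=GWGW D=YGYG B=YBYB
After move 2 (U'): U=BBWW F=OOGW R=GWRR B=RRYB L=YBOO
After move 3 (U'): U=BWBW F=YBGW R=OORR B=GWYB L=RROO
Query: D face = YGYG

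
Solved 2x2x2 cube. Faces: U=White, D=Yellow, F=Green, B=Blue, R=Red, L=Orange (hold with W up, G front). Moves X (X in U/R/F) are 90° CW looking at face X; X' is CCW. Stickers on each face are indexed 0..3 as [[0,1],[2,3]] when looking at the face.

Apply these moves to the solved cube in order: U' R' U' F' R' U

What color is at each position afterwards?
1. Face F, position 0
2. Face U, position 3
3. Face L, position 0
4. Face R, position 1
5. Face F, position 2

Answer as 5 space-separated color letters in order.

Answer: W Y B R B

Derivation:
After move 1 (U'): U=WWWW F=OOGG R=GGRR B=RRBB L=BBOO
After move 2 (R'): R=GRGR U=WBWR F=OWGW D=YOYG B=YRYB
After move 3 (U'): U=BRWW F=BBGW R=OWGR B=GRYB L=YROO
After move 4 (F'): F=BWBG U=BROG R=OWYR D=ROYG L=YWOW
After move 5 (R'): R=WROY U=BYOG F=BRBG D=RWYG B=GROB
After move 6 (U): U=OBGY F=WRBG R=GROY B=YWOB L=BROW
Query 1: F[0] = W
Query 2: U[3] = Y
Query 3: L[0] = B
Query 4: R[1] = R
Query 5: F[2] = B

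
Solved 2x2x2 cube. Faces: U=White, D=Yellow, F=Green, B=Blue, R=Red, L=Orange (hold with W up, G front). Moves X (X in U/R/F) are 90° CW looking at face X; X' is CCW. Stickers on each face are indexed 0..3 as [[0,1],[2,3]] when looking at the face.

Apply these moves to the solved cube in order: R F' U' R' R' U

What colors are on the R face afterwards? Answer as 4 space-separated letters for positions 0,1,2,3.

Answer: G R Y Y

Derivation:
After move 1 (R): R=RRRR U=WGWG F=GYGY D=YBYB B=WBWB
After move 2 (F'): F=YYGG U=WGRR R=BRYR D=OOYB L=OGOW
After move 3 (U'): U=GRWR F=OGGG R=YYYR B=BRWB L=WBOW
After move 4 (R'): R=YRYY U=GWWB F=ORGR D=OGYG B=BROB
After move 5 (R'): R=RYYY U=GOWB F=OWGB D=ORYR B=GRGB
After move 6 (U): U=WGBO F=RYGB R=GRYY B=WBGB L=OWOW
Query: R face = GRYY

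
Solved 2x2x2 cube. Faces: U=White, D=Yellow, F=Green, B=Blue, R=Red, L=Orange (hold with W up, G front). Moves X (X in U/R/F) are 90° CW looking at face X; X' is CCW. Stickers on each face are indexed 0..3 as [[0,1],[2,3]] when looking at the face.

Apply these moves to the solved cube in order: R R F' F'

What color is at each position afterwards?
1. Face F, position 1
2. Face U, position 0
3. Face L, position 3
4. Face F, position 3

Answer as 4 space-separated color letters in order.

Answer: G W R G

Derivation:
After move 1 (R): R=RRRR U=WGWG F=GYGY D=YBYB B=WBWB
After move 2 (R): R=RRRR U=WYWY F=GBGB D=YWYW B=GBGB
After move 3 (F'): F=BBGG U=WYRR R=WRYR D=OOYW L=OYOW
After move 4 (F'): F=BGBG U=WYWY R=OROR D=YWYW L=OROR
Query 1: F[1] = G
Query 2: U[0] = W
Query 3: L[3] = R
Query 4: F[3] = G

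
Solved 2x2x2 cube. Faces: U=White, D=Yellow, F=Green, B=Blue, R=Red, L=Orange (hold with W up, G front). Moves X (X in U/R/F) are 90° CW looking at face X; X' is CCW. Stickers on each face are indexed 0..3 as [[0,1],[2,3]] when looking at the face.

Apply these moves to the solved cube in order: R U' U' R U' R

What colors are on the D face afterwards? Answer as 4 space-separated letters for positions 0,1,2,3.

Answer: Y W Y R

Derivation:
After move 1 (R): R=RRRR U=WGWG F=GYGY D=YBYB B=WBWB
After move 2 (U'): U=GGWW F=OOGY R=GYRR B=RRWB L=WBOO
After move 3 (U'): U=GWGW F=WBGY R=OORR B=GYWB L=RROO
After move 4 (R): R=RORO U=GBGY F=WBGB D=YWYG B=WYWB
After move 5 (U'): U=BYGG F=RRGB R=WBRO B=ROWB L=WYOO
After move 6 (R): R=RWOB U=BRGB F=RWGG D=YWYR B=GOYB
Query: D face = YWYR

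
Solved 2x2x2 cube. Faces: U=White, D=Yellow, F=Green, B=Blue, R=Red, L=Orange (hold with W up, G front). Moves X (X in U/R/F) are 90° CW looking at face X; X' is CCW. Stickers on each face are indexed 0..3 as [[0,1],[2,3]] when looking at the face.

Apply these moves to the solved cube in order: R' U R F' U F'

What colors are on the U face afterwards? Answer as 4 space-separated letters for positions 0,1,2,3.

After move 1 (R'): R=RRRR U=WBWB F=GWGW D=YGYG B=YBYB
After move 2 (U): U=WWBB F=RRGW R=YBRR B=OOYB L=GWOO
After move 3 (R): R=RYRB U=WRBW F=RGGG D=YYYO B=BOWB
After move 4 (F'): F=GGRG U=WRRR R=YYYB D=WOYO L=GWOB
After move 5 (U): U=RWRR F=YYRG R=BOYB B=GWWB L=GGOB
After move 6 (F'): F=YGYR U=RWBY R=OOWB D=GBYO L=GROR
Query: U face = RWBY

Answer: R W B Y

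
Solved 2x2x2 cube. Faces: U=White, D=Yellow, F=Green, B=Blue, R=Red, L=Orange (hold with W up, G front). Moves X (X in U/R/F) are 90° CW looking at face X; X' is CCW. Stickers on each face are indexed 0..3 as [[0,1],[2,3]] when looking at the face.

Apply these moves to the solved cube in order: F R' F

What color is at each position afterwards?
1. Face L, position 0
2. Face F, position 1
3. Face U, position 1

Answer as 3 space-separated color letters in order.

After move 1 (F): F=GGGG U=WWOO R=WRWR D=RRYY L=OYOY
After move 2 (R'): R=RRWW U=WBOB F=GWGO D=RGYG B=YBRB
After move 3 (F): F=GGOW U=WBYY R=ORBW D=WRYG L=OROG
Query 1: L[0] = O
Query 2: F[1] = G
Query 3: U[1] = B

Answer: O G B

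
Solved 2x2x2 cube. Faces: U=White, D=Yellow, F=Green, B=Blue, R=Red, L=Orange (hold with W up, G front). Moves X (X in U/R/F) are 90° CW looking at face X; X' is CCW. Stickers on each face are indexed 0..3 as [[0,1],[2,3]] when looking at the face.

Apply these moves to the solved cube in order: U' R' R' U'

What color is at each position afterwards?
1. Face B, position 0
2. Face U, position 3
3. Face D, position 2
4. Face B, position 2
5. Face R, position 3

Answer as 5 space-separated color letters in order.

After move 1 (U'): U=WWWW F=OOGG R=GGRR B=RRBB L=BBOO
After move 2 (R'): R=GRGR U=WBWR F=OWGW D=YOYG B=YRYB
After move 3 (R'): R=RRGG U=WYWY F=OBGR D=YWYW B=GROB
After move 4 (U'): U=YYWW F=BBGR R=OBGG B=RROB L=GROO
Query 1: B[0] = R
Query 2: U[3] = W
Query 3: D[2] = Y
Query 4: B[2] = O
Query 5: R[3] = G

Answer: R W Y O G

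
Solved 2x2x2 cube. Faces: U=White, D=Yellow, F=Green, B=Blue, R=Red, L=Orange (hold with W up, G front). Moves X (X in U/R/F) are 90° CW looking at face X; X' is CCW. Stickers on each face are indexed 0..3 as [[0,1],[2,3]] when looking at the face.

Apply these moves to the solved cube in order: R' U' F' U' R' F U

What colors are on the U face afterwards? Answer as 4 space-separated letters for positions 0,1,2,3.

Answer: W B R Y

Derivation:
After move 1 (R'): R=RRRR U=WBWB F=GWGW D=YGYG B=YBYB
After move 2 (U'): U=BBWW F=OOGW R=GWRR B=RRYB L=YBOO
After move 3 (F'): F=OWOG U=BBGR R=GWYR D=BOYG L=YWOW
After move 4 (U'): U=BRBG F=YWOG R=OWYR B=GWYB L=RROW
After move 5 (R'): R=WROY U=BYBG F=YROG D=BWYG B=GWOB
After move 6 (F): F=OYGR U=BYWR R=BRGY D=OWYG L=RBOW
After move 7 (U): U=WBRY F=BRGR R=GWGY B=RBOB L=OYOW
Query: U face = WBRY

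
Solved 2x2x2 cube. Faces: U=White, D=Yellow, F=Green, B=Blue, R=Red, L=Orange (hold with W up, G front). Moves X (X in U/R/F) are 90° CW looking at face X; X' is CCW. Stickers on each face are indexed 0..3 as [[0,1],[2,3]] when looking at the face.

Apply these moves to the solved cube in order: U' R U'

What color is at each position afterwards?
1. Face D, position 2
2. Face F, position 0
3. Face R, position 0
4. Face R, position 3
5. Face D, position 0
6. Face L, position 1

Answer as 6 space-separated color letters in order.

After move 1 (U'): U=WWWW F=OOGG R=GGRR B=RRBB L=BBOO
After move 2 (R): R=RGRG U=WOWG F=OYGY D=YBYR B=WRWB
After move 3 (U'): U=OGWW F=BBGY R=OYRG B=RGWB L=WROO
Query 1: D[2] = Y
Query 2: F[0] = B
Query 3: R[0] = O
Query 4: R[3] = G
Query 5: D[0] = Y
Query 6: L[1] = R

Answer: Y B O G Y R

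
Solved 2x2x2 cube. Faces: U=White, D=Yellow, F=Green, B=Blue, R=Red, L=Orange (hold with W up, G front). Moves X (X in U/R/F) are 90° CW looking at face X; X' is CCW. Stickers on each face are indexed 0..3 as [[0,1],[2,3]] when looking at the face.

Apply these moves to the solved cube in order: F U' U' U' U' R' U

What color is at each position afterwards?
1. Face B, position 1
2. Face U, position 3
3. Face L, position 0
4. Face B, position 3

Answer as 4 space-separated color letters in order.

After move 1 (F): F=GGGG U=WWOO R=WRWR D=RRYY L=OYOY
After move 2 (U'): U=WOWO F=OYGG R=GGWR B=WRBB L=BBOY
After move 3 (U'): U=OOWW F=BBGG R=OYWR B=GGBB L=WROY
After move 4 (U'): U=OWOW F=WRGG R=BBWR B=OYBB L=GGOY
After move 5 (U'): U=WWOO F=GGGG R=WRWR B=BBBB L=OYOY
After move 6 (R'): R=RRWW U=WBOB F=GWGO D=RGYG B=YBRB
After move 7 (U): U=OWBB F=RRGO R=YBWW B=OYRB L=GWOY
Query 1: B[1] = Y
Query 2: U[3] = B
Query 3: L[0] = G
Query 4: B[3] = B

Answer: Y B G B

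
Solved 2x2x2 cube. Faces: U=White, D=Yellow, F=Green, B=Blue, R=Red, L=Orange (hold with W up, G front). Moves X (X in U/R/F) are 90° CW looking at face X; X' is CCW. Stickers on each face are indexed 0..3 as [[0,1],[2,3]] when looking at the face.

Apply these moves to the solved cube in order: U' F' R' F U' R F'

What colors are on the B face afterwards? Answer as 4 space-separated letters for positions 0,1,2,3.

Answer: W R W B

Derivation:
After move 1 (U'): U=WWWW F=OOGG R=GGRR B=RRBB L=BBOO
After move 2 (F'): F=OGOG U=WWGR R=YGYR D=BOYY L=BWOW
After move 3 (R'): R=GRYY U=WBGR F=OWOR D=BGYG B=YROB
After move 4 (F): F=OORW U=WBWW R=GRRY D=YGYG L=BBOG
After move 5 (U'): U=BWWW F=BBRW R=OORY B=GROB L=YROG
After move 6 (R): R=ROYO U=BBWW F=BGRG D=YOYG B=WRWB
After move 7 (F'): F=GGBR U=BBRY R=OOYO D=RGYG L=YWOW
Query: B face = WRWB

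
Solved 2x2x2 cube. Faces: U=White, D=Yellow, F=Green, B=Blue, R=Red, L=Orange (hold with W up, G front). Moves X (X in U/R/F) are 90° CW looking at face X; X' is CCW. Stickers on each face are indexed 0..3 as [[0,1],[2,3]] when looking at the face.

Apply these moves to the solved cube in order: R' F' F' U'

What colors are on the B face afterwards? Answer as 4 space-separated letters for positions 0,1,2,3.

Answer: O R Y B

Derivation:
After move 1 (R'): R=RRRR U=WBWB F=GWGW D=YGYG B=YBYB
After move 2 (F'): F=WWGG U=WBRR R=GRYR D=OOYG L=OBOW
After move 3 (F'): F=WGWG U=WBGY R=OROR D=BWYG L=OROR
After move 4 (U'): U=BYWG F=ORWG R=WGOR B=ORYB L=YBOR
Query: B face = ORYB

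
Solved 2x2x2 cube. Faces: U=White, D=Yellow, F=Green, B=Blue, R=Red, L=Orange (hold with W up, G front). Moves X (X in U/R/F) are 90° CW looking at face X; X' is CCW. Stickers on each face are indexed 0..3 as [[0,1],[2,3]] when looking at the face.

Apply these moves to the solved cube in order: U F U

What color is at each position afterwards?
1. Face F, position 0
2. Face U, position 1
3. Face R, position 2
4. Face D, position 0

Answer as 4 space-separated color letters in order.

Answer: W W W R

Derivation:
After move 1 (U): U=WWWW F=RRGG R=BBRR B=OOBB L=GGOO
After move 2 (F): F=GRGR U=WWOG R=WBWR D=RBYY L=GYOY
After move 3 (U): U=OWGW F=WBGR R=OOWR B=GYBB L=GROY
Query 1: F[0] = W
Query 2: U[1] = W
Query 3: R[2] = W
Query 4: D[0] = R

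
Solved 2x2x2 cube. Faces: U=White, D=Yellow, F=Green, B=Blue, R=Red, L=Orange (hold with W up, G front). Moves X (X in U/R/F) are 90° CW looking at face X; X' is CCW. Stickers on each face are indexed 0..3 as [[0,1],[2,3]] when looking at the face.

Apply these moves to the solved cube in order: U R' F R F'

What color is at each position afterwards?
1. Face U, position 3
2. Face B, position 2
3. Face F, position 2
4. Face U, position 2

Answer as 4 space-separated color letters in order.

Answer: R B G O

Derivation:
After move 1 (U): U=WWWW F=RRGG R=BBRR B=OOBB L=GGOO
After move 2 (R'): R=BRBR U=WBWO F=RWGW D=YRYG B=YOYB
After move 3 (F): F=GRWW U=WBOG R=WROR D=BBYG L=GYOR
After move 4 (R): R=OWRR U=WROW F=GBWG D=BYYY B=GOBB
After move 5 (F'): F=BGGW U=WROR R=YWBR D=YRYY L=GWOO
Query 1: U[3] = R
Query 2: B[2] = B
Query 3: F[2] = G
Query 4: U[2] = O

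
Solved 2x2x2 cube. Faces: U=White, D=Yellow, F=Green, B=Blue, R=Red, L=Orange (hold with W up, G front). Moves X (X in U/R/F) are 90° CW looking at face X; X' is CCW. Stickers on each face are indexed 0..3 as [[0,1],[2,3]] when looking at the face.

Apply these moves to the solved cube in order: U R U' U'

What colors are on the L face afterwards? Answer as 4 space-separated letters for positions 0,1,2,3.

Answer: R B O O

Derivation:
After move 1 (U): U=WWWW F=RRGG R=BBRR B=OOBB L=GGOO
After move 2 (R): R=RBRB U=WRWG F=RYGY D=YBYO B=WOWB
After move 3 (U'): U=RGWW F=GGGY R=RYRB B=RBWB L=WOOO
After move 4 (U'): U=GWRW F=WOGY R=GGRB B=RYWB L=RBOO
Query: L face = RBOO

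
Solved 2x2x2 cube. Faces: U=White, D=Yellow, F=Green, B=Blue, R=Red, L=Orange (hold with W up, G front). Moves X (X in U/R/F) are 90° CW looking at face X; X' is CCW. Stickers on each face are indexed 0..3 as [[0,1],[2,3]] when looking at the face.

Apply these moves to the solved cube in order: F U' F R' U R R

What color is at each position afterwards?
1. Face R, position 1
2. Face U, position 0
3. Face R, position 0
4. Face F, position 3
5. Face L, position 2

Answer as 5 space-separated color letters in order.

After move 1 (F): F=GGGG U=WWOO R=WRWR D=RRYY L=OYOY
After move 2 (U'): U=WOWO F=OYGG R=GGWR B=WRBB L=BBOY
After move 3 (F): F=GOGY U=WOYB R=WGOR D=WGYY L=BROR
After move 4 (R'): R=GRWO U=WBYW F=GOGB D=WOYY B=YRGB
After move 5 (U): U=YWWB F=GRGB R=YRWO B=BRGB L=GOOR
After move 6 (R): R=WYOR U=YRWB F=GOGY D=WGYB B=BRWB
After move 7 (R): R=OWRY U=YOWY F=GGGB D=WWYB B=BRRB
Query 1: R[1] = W
Query 2: U[0] = Y
Query 3: R[0] = O
Query 4: F[3] = B
Query 5: L[2] = O

Answer: W Y O B O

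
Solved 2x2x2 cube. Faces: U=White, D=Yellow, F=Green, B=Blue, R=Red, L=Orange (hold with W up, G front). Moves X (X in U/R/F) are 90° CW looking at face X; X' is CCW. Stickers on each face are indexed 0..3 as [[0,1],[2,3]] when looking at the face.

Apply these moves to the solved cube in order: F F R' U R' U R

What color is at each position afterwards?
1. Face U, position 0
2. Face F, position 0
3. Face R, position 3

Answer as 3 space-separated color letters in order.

Answer: B B R

Derivation:
After move 1 (F): F=GGGG U=WWOO R=WRWR D=RRYY L=OYOY
After move 2 (F): F=GGGG U=WWYY R=OROR D=WWYY L=OROR
After move 3 (R'): R=RROO U=WBYB F=GWGY D=WGYG B=YBWB
After move 4 (U): U=YWBB F=RRGY R=YBOO B=ORWB L=GWOR
After move 5 (R'): R=BOYO U=YWBO F=RWGB D=WRYY B=GRGB
After move 6 (U): U=BYOW F=BOGB R=GRYO B=GWGB L=RWOR
After move 7 (R): R=YGOR U=BOOB F=BRGY D=WGYG B=WWYB
Query 1: U[0] = B
Query 2: F[0] = B
Query 3: R[3] = R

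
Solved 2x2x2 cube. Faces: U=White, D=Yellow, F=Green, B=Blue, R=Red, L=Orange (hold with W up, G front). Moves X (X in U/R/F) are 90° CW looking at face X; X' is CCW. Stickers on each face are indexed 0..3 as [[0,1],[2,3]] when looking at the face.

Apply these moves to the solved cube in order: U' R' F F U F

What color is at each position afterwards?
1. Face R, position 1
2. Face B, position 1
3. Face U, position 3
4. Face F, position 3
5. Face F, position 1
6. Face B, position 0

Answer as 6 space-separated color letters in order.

After move 1 (U'): U=WWWW F=OOGG R=GGRR B=RRBB L=BBOO
After move 2 (R'): R=GRGR U=WBWR F=OWGW D=YOYG B=YRYB
After move 3 (F): F=GOWW U=WBOB R=WRRR D=GGYG L=BYOO
After move 4 (F): F=WGWO U=WBOY R=ORBR D=RWYG L=BGOG
After move 5 (U): U=OWYB F=ORWO R=YRBR B=BGYB L=WGOG
After move 6 (F): F=WOOR U=OWGG R=YRBR D=BYYG L=WROW
Query 1: R[1] = R
Query 2: B[1] = G
Query 3: U[3] = G
Query 4: F[3] = R
Query 5: F[1] = O
Query 6: B[0] = B

Answer: R G G R O B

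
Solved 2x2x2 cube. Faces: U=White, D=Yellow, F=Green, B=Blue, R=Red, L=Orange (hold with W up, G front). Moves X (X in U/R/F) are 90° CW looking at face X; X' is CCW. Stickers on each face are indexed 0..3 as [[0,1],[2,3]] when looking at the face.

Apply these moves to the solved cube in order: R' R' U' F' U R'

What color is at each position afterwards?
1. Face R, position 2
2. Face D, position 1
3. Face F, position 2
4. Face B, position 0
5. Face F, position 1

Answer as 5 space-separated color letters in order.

Answer: R B O W Y

Derivation:
After move 1 (R'): R=RRRR U=WBWB F=GWGW D=YGYG B=YBYB
After move 2 (R'): R=RRRR U=WYWY F=GBGB D=YWYW B=GBGB
After move 3 (U'): U=YYWW F=OOGB R=GBRR B=RRGB L=GBOO
After move 4 (F'): F=OBOG U=YYGR R=WBYR D=BOYW L=GWOW
After move 5 (U): U=GYRY F=WBOG R=RRYR B=GWGB L=OBOW
After move 6 (R'): R=RRRY U=GGRG F=WYOY D=BBYG B=WWOB
Query 1: R[2] = R
Query 2: D[1] = B
Query 3: F[2] = O
Query 4: B[0] = W
Query 5: F[1] = Y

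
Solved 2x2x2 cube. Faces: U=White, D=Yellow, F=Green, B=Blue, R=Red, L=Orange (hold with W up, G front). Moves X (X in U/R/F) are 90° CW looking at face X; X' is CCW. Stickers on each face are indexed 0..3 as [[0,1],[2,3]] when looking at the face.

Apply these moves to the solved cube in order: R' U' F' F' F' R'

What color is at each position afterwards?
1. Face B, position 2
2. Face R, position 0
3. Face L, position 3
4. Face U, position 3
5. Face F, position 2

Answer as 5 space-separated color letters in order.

Answer: G W G R W

Derivation:
After move 1 (R'): R=RRRR U=WBWB F=GWGW D=YGYG B=YBYB
After move 2 (U'): U=BBWW F=OOGW R=GWRR B=RRYB L=YBOO
After move 3 (F'): F=OWOG U=BBGR R=GWYR D=BOYG L=YWOW
After move 4 (F'): F=WGOO U=BBGY R=OWBR D=WWYG L=YROG
After move 5 (F'): F=GOWO U=BBOB R=WWWR D=RGYG L=YYOG
After move 6 (R'): R=WRWW U=BYOR F=GBWB D=ROYO B=GRGB
Query 1: B[2] = G
Query 2: R[0] = W
Query 3: L[3] = G
Query 4: U[3] = R
Query 5: F[2] = W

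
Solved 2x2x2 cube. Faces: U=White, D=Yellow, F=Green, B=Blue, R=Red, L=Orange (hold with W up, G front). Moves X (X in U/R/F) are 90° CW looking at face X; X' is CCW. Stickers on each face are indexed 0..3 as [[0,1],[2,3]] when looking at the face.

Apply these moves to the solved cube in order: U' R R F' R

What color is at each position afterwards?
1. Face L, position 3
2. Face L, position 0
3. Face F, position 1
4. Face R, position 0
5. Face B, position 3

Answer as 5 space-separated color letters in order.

After move 1 (U'): U=WWWW F=OOGG R=GGRR B=RRBB L=BBOO
After move 2 (R): R=RGRG U=WOWG F=OYGY D=YBYR B=WRWB
After move 3 (R): R=RRGG U=WYWY F=OBGR D=YWYW B=GROB
After move 4 (F'): F=BROG U=WYRG R=WRYG D=BOYW L=BYOW
After move 5 (R): R=YWGR U=WRRG F=BOOW D=BOYG B=GRYB
Query 1: L[3] = W
Query 2: L[0] = B
Query 3: F[1] = O
Query 4: R[0] = Y
Query 5: B[3] = B

Answer: W B O Y B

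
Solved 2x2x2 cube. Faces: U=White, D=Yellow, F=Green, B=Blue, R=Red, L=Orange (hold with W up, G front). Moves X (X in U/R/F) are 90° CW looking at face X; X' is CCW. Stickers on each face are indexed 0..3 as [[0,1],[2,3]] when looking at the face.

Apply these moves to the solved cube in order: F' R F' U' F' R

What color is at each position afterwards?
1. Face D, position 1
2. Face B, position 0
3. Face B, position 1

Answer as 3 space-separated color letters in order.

Answer: W O Y

Derivation:
After move 1 (F'): F=GGGG U=WWRR R=YRYR D=OOYY L=OWOW
After move 2 (R): R=YYRR U=WGRG F=GOGY D=OBYB B=RBWB
After move 3 (F'): F=OYGG U=WGYR R=BYOR D=WWYB L=OGOR
After move 4 (U'): U=GRWY F=OGGG R=OYOR B=BYWB L=RBOR
After move 5 (F'): F=GGOG U=GROO R=WYWR D=BRYB L=RYOW
After move 6 (R): R=WWRY U=GGOG F=GROB D=BWYB B=OYRB
Query 1: D[1] = W
Query 2: B[0] = O
Query 3: B[1] = Y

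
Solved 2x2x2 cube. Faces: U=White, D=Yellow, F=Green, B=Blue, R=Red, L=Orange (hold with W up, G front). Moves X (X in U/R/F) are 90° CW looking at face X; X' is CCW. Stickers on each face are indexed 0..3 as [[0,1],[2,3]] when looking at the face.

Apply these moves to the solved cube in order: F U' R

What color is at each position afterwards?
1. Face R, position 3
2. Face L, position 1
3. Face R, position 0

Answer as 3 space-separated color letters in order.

After move 1 (F): F=GGGG U=WWOO R=WRWR D=RRYY L=OYOY
After move 2 (U'): U=WOWO F=OYGG R=GGWR B=WRBB L=BBOY
After move 3 (R): R=WGRG U=WYWG F=ORGY D=RBYW B=OROB
Query 1: R[3] = G
Query 2: L[1] = B
Query 3: R[0] = W

Answer: G B W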